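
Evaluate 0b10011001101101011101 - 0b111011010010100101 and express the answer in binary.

0b1011110011010111000

Subtract column by column in base 2:
  1-1 → 0
  0-0 → 0
  1-1 → 0
  1-0 → 1
  1-0 → 1
  0-1 → 1 (borrow)
  1-0-1 → 0
  0-1 → 1 (borrow)
  1-0-1 → 0
  1-0 → 1
  0-1 → 1 (borrow)
  1-0-1 → 0
  1-1 → 0
  0-1 → 1 (borrow)
  0-0-1 → 1 (borrow)
  1-1-1 → 1 (borrow)
  1-1-1 → 1 (borrow)
  0-1-1 → 0 (borrow)
  0-0-1 → 1 (borrow)
  1-0-1 → 0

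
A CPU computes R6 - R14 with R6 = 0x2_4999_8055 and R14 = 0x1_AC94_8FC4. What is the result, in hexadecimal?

0x9D04F091

Subtract column by column in base 16:
  5-4 → 1
  5-C → 9 (borrow)
  0-F-1 → 0 (borrow)
  8-8-1 → F (borrow)
  9-4-1 → 4
  9-9 → 0
  9-C → D (borrow)
  4-A-1 → 9 (borrow)
  2-1-1 → 0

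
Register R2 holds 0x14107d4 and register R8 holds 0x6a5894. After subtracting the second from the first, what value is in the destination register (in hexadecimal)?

0xd6af40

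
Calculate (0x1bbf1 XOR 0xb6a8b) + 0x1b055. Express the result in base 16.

First 0x1bbf1 XOR 0xb6a8b = 0xad17a.
Add column by column in base 16, right to left:
  a+5 = f
  7+5 = c
  1+0 = 1
  d+b = 8 carry 1
  a+1+1 = c

0xc81cf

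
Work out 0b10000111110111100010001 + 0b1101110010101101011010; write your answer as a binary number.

0b11110110001101001101011

Add column by column in base 2, right to left:
  1+0 = 1
  0+1 = 1
  0+0 = 0
  0+1 = 1
  1+1 = 0 carry 1
  0+0+1 = 1
  0+1 = 1
  0+0 = 0
  1+1 = 0 carry 1
  1+1+1 = 1 carry 1
  1+0+1 = 0 carry 1
  1+1+1 = 1 carry 1
  0+0+1 = 1
  1+1 = 0 carry 1
  1+0+1 = 0 carry 1
  1+0+1 = 0 carry 1
  1+1+1 = 1 carry 1
  1+1+1 = 1 carry 1
  0+1+1 = 0 carry 1
  0+0+1 = 1
  0+1 = 1
  0+1 = 1
  1+0 = 1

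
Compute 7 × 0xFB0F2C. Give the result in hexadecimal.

0x6DD6A34

Multiply each base-16 digit by 7, carrying:
  C×7 = 84 → write 4 carry 5
  2×7+5 = 19 → write 3 carry 1
  F×7+1 = 106 → write A carry 6
  0×7+6 = 6 → write 6
  B×7 = 77 → write D carry 4
  F×7+4 = 109 → write D carry 6
  remaining carry: 6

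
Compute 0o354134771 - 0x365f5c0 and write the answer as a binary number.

0b10010101100010000111001

0o354134771 = 0b11101100001011100111111001 in binary.
0x365f5c0 = 0b11011001011111010111000000 in binary.
Subtract column by column in base 2:
  1-0 → 1
  0-0 → 0
  0-0 → 0
  1-0 → 1
  1-0 → 1
  1-0 → 1
  1-1 → 0
  1-1 → 0
  1-1 → 0
  0-0 → 0
  0-1 → 1 (borrow)
  1-0-1 → 0
  1-1 → 0
  1-1 → 0
  0-1 → 1 (borrow)
  1-1-1 → 1 (borrow)
  0-1-1 → 0 (borrow)
  0-0-1 → 1 (borrow)
  0-1-1 → 0 (borrow)
  0-0-1 → 1 (borrow)
  1-0-1 → 0
  1-1 → 0
  0-1 → 1 (borrow)
  1-0-1 → 0
  1-1 → 0
  1-1 → 0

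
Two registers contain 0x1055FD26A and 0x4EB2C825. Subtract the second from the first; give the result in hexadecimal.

0xB6AD0A45

Subtract column by column in base 16:
  A-5 → 5
  6-2 → 4
  2-8 → A (borrow)
  D-C-1 → 0
  F-2 → D
  5-B → A (borrow)
  5-E-1 → 6 (borrow)
  0-4-1 → B (borrow)
  1-0-1 → 0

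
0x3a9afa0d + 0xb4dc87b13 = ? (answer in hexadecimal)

0xb88637520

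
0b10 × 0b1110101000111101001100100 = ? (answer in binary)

0b11101010001111010011001000

Multiply each base-2 digit by 2, carrying:
  0×2 = 0 → write 0
  0×2 = 0 → write 0
  1×2 = 2 → write 0 carry 1
  0×2+1 = 1 → write 1
  0×2 = 0 → write 0
  1×2 = 2 → write 0 carry 1
  1×2+1 = 3 → write 1 carry 1
  0×2+1 = 1 → write 1
  0×2 = 0 → write 0
  1×2 = 2 → write 0 carry 1
  0×2+1 = 1 → write 1
  1×2 = 2 → write 0 carry 1
  1×2+1 = 3 → write 1 carry 1
  1×2+1 = 3 → write 1 carry 1
  1×2+1 = 3 → write 1 carry 1
  0×2+1 = 1 → write 1
  0×2 = 0 → write 0
  0×2 = 0 → write 0
  1×2 = 2 → write 0 carry 1
  0×2+1 = 1 → write 1
  1×2 = 2 → write 0 carry 1
  0×2+1 = 1 → write 1
  1×2 = 2 → write 0 carry 1
  1×2+1 = 3 → write 1 carry 1
  1×2+1 = 3 → write 1 carry 1
  remaining carry: 1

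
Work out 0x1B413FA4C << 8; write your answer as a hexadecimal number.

Shifting left by 8 bits = 2 hex digits: append 2 zeros.

0x1B413FA4C00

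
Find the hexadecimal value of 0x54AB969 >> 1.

1 bits is not a whole number of base-16 digits; in binary: 101010010101011100101101001 >> 1 = 10101001010101110010110100.

0x2A55CB4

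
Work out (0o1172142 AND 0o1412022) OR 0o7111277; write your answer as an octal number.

0o7113277

0o1172142 AND 0o1412022 = 0o1012002.
Then OR with 0o7111277.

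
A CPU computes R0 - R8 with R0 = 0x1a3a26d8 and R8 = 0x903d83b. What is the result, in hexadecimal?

0x11364e9d

Subtract column by column in base 16:
  8-b → d (borrow)
  d-3-1 → 9
  6-8 → e (borrow)
  2-d-1 → 4 (borrow)
  a-3-1 → 6
  3-0 → 3
  a-9 → 1
  1-0 → 1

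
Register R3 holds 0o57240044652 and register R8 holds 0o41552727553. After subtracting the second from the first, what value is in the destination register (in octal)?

Subtract column by column in base 8:
  2-3 → 7 (borrow)
  5-5-1 → 7 (borrow)
  6-5-1 → 0
  4-7 → 5 (borrow)
  4-2-1 → 1
  0-7 → 1 (borrow)
  0-2-1 → 5 (borrow)
  4-5-1 → 6 (borrow)
  2-5-1 → 4 (borrow)
  7-1-1 → 5
  5-4 → 1

0o15465115077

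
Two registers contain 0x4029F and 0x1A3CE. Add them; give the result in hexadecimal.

Add column by column in base 16, right to left:
  F+E = D carry 1
  9+C+1 = 6 carry 1
  2+3+1 = 6
  0+A = A
  4+1 = 5

0x5A66D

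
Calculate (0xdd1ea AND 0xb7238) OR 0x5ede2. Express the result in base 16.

0xdd1ea AND 0xb7238 = 0x95028.
Then OR with 0x5ede2.

0xdfdea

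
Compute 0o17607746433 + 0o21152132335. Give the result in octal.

0o40762100770

Add column by column in base 8, right to left:
  3+5 = 0 carry 1
  3+3+1 = 7
  4+3 = 7
  6+2 = 0 carry 1
  4+3+1 = 0 carry 1
  7+1+1 = 1 carry 1
  7+2+1 = 2 carry 1
  0+5+1 = 6
  6+1 = 7
  7+1 = 0 carry 1
  1+2+1 = 4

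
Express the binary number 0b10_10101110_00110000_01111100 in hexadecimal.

Group the bits into nibbles: 0010 1010 1110 0011 0000 0111 1100 → 2ae307c.

0x2ae307c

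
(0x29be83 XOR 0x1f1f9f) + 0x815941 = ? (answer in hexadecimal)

0xb7fa5d

First 0x29be83 XOR 0x1f1f9f = 0x36a11c.
Add column by column in base 16, right to left:
  c+1 = d
  1+4 = 5
  1+9 = a
  a+5 = f
  6+1 = 7
  3+8 = b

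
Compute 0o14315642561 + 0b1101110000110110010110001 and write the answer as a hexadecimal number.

0x64efb222

0o14315642561 = 0x63374571 in hexadecimal.
0b1101110000110110010110001 = 0x1b86cb1 in hexadecimal.
Add column by column in base 16, right to left:
  1+1 = 2
  7+b = 2 carry 1
  5+c+1 = 2 carry 1
  4+6+1 = b
  7+8 = f
  3+b = e
  3+1 = 4
  6+0 = 6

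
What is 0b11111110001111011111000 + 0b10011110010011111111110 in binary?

0b110011100100011011110110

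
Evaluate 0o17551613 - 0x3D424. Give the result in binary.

0b1110101111111101100111

0o17551613 = 0b1111101101001110001011 in binary.
0x3D424 = 0b111101010000100100 in binary.
Subtract column by column in base 2:
  1-0 → 1
  1-0 → 1
  0-1 → 1 (borrow)
  1-0-1 → 0
  0-0 → 0
  0-1 → 1 (borrow)
  0-0-1 → 1 (borrow)
  1-0-1 → 0
  1-0 → 1
  1-0 → 1
  0-1 → 1 (borrow)
  0-0-1 → 1 (borrow)
  1-1-1 → 1 (borrow)
  0-0-1 → 1 (borrow)
  1-1-1 → 1 (borrow)
  1-1-1 → 1 (borrow)
  0-1-1 → 0 (borrow)
  1-1-1 → 1 (borrow)
  1-0-1 → 0
  1-0 → 1
  1-0 → 1
  1-0 → 1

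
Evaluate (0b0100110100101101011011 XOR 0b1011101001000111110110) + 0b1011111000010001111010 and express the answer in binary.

First 0b0100110100101101011011 XOR 0b1011101001000111110110 = 0b1111011101101010101101.
Add column by column in base 2, right to left:
  1+0 = 1
  0+1 = 1
  1+0 = 1
  1+1 = 0 carry 1
  0+1+1 = 0 carry 1
  1+1+1 = 1 carry 1
  0+1+1 = 0 carry 1
  1+0+1 = 0 carry 1
  0+0+1 = 1
  1+0 = 1
  0+1 = 1
  1+0 = 1
  1+0 = 1
  0+0 = 0
  1+0 = 1
  1+1 = 0 carry 1
  1+1+1 = 1 carry 1
  0+1+1 = 0 carry 1
  1+1+1 = 1 carry 1
  1+1+1 = 1 carry 1
  1+0+1 = 0 carry 1
  1+1+1 = 1 carry 1
  final carry 1

0b11011010101111100100111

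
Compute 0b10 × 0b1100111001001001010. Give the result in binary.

0b11001110010010010100

Multiply each base-2 digit by 2, carrying:
  0×2 = 0 → write 0
  1×2 = 2 → write 0 carry 1
  0×2+1 = 1 → write 1
  1×2 = 2 → write 0 carry 1
  0×2+1 = 1 → write 1
  0×2 = 0 → write 0
  1×2 = 2 → write 0 carry 1
  0×2+1 = 1 → write 1
  0×2 = 0 → write 0
  1×2 = 2 → write 0 carry 1
  0×2+1 = 1 → write 1
  0×2 = 0 → write 0
  1×2 = 2 → write 0 carry 1
  1×2+1 = 3 → write 1 carry 1
  1×2+1 = 3 → write 1 carry 1
  0×2+1 = 1 → write 1
  0×2 = 0 → write 0
  1×2 = 2 → write 0 carry 1
  1×2+1 = 3 → write 1 carry 1
  remaining carry: 1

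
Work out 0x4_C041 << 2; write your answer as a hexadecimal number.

2 bits is not a whole number of base-16 digits; in binary: 1001100000001000001 << 2 = 100110000000100000100.

0x130104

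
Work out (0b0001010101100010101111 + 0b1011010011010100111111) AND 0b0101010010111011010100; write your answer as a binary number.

0b100000000110011000100

Add column by column in base 2, right to left:
  1+1 = 0 carry 1
  1+1+1 = 1 carry 1
  1+1+1 = 1 carry 1
  1+1+1 = 1 carry 1
  0+1+1 = 0 carry 1
  1+1+1 = 1 carry 1
  0+0+1 = 1
  1+0 = 1
  0+1 = 1
  0+0 = 0
  0+1 = 1
  1+0 = 1
  1+1 = 0 carry 1
  0+1+1 = 0 carry 1
  1+0+1 = 0 carry 1
  0+0+1 = 1
  1+1 = 0 carry 1
  0+0+1 = 1
  1+1 = 0 carry 1
  0+1+1 = 0 carry 1
  0+0+1 = 1
  0+1 = 1
Sum = 0b1100101000110111101110; now AND with 0b0101010010111011010100:
  1100101000110111101110
& 0101010010111011010100
= 0100000000110011000100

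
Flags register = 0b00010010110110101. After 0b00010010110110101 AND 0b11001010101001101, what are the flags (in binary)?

AND bit by bit (1 only where both bits are 1):
  00010010110110101
& 11001010101001101
= 00000010100000101

0b00000010100000101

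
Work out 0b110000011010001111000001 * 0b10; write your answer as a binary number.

Multiply each base-2 digit by 2, carrying:
  1×2 = 2 → write 0 carry 1
  0×2+1 = 1 → write 1
  0×2 = 0 → write 0
  0×2 = 0 → write 0
  0×2 = 0 → write 0
  0×2 = 0 → write 0
  1×2 = 2 → write 0 carry 1
  1×2+1 = 3 → write 1 carry 1
  1×2+1 = 3 → write 1 carry 1
  1×2+1 = 3 → write 1 carry 1
  0×2+1 = 1 → write 1
  0×2 = 0 → write 0
  0×2 = 0 → write 0
  1×2 = 2 → write 0 carry 1
  0×2+1 = 1 → write 1
  1×2 = 2 → write 0 carry 1
  1×2+1 = 3 → write 1 carry 1
  0×2+1 = 1 → write 1
  0×2 = 0 → write 0
  0×2 = 0 → write 0
  0×2 = 0 → write 0
  0×2 = 0 → write 0
  1×2 = 2 → write 0 carry 1
  1×2+1 = 3 → write 1 carry 1
  remaining carry: 1

0b1100000110100011110000010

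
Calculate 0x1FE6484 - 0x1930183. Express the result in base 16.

Subtract column by column in base 16:
  4-3 → 1
  8-8 → 0
  4-1 → 3
  6-0 → 6
  E-3 → B
  F-9 → 6
  1-1 → 0

0x6B6301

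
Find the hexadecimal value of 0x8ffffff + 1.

0x9000000

The trailing 6 digits are F (max in base 16), so adding 1 cascades: they roll to 0 and the next digit up increments.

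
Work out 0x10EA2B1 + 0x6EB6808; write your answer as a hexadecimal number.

0x7FA0AB9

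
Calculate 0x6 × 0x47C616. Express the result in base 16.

0x1AEA484

Multiply each base-16 digit by 6, carrying:
  6×6 = 36 → write 4 carry 2
  1×6+2 = 8 → write 8
  6×6 = 36 → write 4 carry 2
  C×6+2 = 74 → write A carry 4
  7×6+4 = 46 → write E carry 2
  4×6+2 = 26 → write A carry 1
  remaining carry: 1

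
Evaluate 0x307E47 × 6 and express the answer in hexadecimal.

0x122F5AA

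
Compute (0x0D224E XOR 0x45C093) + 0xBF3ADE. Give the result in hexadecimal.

0x1081DBB

First 0x0D224E XOR 0x45C093 = 0x48E2DD.
Add column by column in base 16, right to left:
  D+E = B carry 1
  D+D+1 = B carry 1
  2+A+1 = D
  E+3 = 1 carry 1
  8+F+1 = 8 carry 1
  4+B+1 = 0 carry 1
  final carry 1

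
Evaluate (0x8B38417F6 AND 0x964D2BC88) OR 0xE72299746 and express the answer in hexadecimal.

0x8B38417F6 AND 0x964D2BC88 = 0x820801480.
Then OR with 0xE72299746.

0xE72A997C6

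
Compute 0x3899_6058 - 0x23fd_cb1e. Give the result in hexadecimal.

Subtract column by column in base 16:
  8-e → a (borrow)
  5-1-1 → 3
  0-b → 5 (borrow)
  6-c-1 → 9 (borrow)
  9-d-1 → b (borrow)
  9-f-1 → 9 (borrow)
  8-3-1 → 4
  3-2 → 1

0x149b953a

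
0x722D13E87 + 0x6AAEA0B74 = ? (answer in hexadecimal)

0xDCDBB49FB

Add column by column in base 16, right to left:
  7+4 = B
  8+7 = F
  E+B = 9 carry 1
  3+0+1 = 4
  1+A = B
  D+E = B carry 1
  2+A+1 = D
  2+A = C
  7+6 = D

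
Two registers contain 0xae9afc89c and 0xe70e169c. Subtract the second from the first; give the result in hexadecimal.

0xa02a1b200

Subtract column by column in base 16:
  c-c → 0
  9-9 → 0
  8-6 → 2
  c-1 → b
  f-e → 1
  a-0 → a
  9-7 → 2
  e-e → 0
  a-0 → a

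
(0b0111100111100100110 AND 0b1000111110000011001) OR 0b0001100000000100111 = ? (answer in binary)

0b1100110000100111

0b0111100111100100110 AND 0b1000111110000011001 = 0b0000100110000000000.
Then OR with 0b0001100000000100111.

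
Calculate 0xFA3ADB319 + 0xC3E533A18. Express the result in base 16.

Add column by column in base 16, right to left:
  9+8 = 1 carry 1
  1+1+1 = 3
  3+A = D
  B+3 = E
  D+3 = 0 carry 1
  A+5+1 = 0 carry 1
  3+E+1 = 2 carry 1
  A+3+1 = E
  F+C = B carry 1
  final carry 1

0x1BE200ED31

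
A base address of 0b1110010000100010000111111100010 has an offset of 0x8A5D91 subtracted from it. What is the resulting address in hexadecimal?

0x7186B251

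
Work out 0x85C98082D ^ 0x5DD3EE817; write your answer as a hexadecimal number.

XOR each hex digit independently (no carries):
  8^5=D, 5^D=8, C^D=1, 9^3=A, 8^E=6, 0^E=E, 8^8=0, 2^1=3, D^7=A

0xD81A6E03A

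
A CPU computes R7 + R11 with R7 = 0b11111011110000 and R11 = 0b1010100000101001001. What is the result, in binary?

0b1011000000000111001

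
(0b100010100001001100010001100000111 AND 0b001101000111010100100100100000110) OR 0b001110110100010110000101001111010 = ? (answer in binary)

0b100010100001001100010001100000111 AND 0b001101000111010100100100100000110 = 0b000000000001000100000000100000110.
Then OR with 0b001110110100010110000101001111010.

0b1110110101010110000101101111110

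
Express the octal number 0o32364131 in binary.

0b11010011110100001011001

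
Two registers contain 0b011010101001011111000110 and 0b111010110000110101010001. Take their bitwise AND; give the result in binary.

0b011010100000010101000000

AND bit by bit (1 only where both bits are 1):
  011010101001011111000110
& 111010110000110101010001
= 011010100000010101000000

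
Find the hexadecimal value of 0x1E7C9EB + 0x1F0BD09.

0x3D886F4

Add column by column in base 16, right to left:
  B+9 = 4 carry 1
  E+0+1 = F
  9+D = 6 carry 1
  C+B+1 = 8 carry 1
  7+0+1 = 8
  E+F = D carry 1
  1+1+1 = 3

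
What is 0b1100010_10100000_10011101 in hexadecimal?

0x62A09D

Group the bits into nibbles: 0110 0010 1010 0000 1001 1101 → 62A09D.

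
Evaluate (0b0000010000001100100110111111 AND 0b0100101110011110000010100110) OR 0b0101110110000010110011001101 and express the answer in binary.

0b101110110001110110011101111

0b0000010000001100100110111111 AND 0b0100101110011110000010100110 = 0b0000000000001100000010100110.
Then OR with 0b0101110110000010110011001101.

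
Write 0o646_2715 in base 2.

0b110100110010111001101

Each octal digit is 3 bits: 6=110 4=100 6=110 2=010 7=111 1=001 5=101.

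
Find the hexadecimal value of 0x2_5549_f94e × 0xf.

0x22ff559b92

Multiply each base-16 digit by 15, carrying:
  e×15 = 210 → write 2 carry 13
  4×15+13 = 73 → write 9 carry 4
  9×15+4 = 139 → write b carry 8
  f×15+8 = 233 → write 9 carry 14
  9×15+14 = 149 → write 5 carry 9
  4×15+9 = 69 → write 5 carry 4
  5×15+4 = 79 → write f carry 4
  5×15+4 = 79 → write f carry 4
  2×15+4 = 34 → write 2 carry 2
  remaining carry: 2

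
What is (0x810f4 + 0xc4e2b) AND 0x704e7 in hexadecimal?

Add column by column in base 16, right to left:
  4+b = f
  f+2 = 1 carry 1
  0+e+1 = f
  1+4 = 5
  8+c = 4 carry 1
  final carry 1
Sum = 0x145f1f; now AND with 0x704e7:
  1&0=0, 4&7=4, 5&0=0, f&4=4, 1&e=0, f&7=7

0x40407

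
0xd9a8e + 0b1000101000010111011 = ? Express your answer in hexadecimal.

0x11eb49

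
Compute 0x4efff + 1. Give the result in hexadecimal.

0x4f000

The trailing 3 digits are F (max in base 16), so adding 1 cascades: they roll to 0 and the next digit up increments.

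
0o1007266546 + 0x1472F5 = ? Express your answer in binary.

0o1007266546 = 0b1000000111010110110101100110 in binary.
0x1472F5 = 0b101000111001011110101 in binary.
Add column by column in base 2, right to left:
  0+1 = 1
  1+0 = 1
  1+1 = 0 carry 1
  0+0+1 = 1
  0+1 = 1
  1+1 = 0 carry 1
  1+1+1 = 1 carry 1
  0+1+1 = 0 carry 1
  1+0+1 = 0 carry 1
  0+1+1 = 0 carry 1
  1+0+1 = 0 carry 1
  1+0+1 = 0 carry 1
  0+1+1 = 0 carry 1
  1+1+1 = 1 carry 1
  1+1+1 = 1 carry 1
  0+0+1 = 1
  1+0 = 1
  0+0 = 0
  1+1 = 0 carry 1
  1+0+1 = 0 carry 1
  1+1+1 = 1 carry 1
  0+0+1 = 1
  0+0 = 0
  0+0 = 0
  0+0 = 0
  0+0 = 0
  0+0 = 0
  1+0 = 1

0b1000001100011110000001011011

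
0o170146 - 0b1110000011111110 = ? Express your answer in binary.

0b111101101000

0o170146 = 0b1111000001100110 in binary.
Subtract column by column in base 2:
  0-0 → 0
  1-1 → 0
  1-1 → 0
  0-1 → 1 (borrow)
  0-1-1 → 0 (borrow)
  1-1-1 → 1 (borrow)
  1-1-1 → 1 (borrow)
  0-1-1 → 0 (borrow)
  0-0-1 → 1 (borrow)
  0-0-1 → 1 (borrow)
  0-0-1 → 1 (borrow)
  0-0-1 → 1 (borrow)
  1-0-1 → 0
  1-1 → 0
  1-1 → 0
  1-1 → 0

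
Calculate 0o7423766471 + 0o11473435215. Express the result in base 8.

0o21117423706

Add column by column in base 8, right to left:
  1+5 = 6
  7+1 = 0 carry 1
  4+2+1 = 7
  6+5 = 3 carry 1
  6+3+1 = 2 carry 1
  7+4+1 = 4 carry 1
  3+3+1 = 7
  2+7 = 1 carry 1
  4+4+1 = 1 carry 1
  7+1+1 = 1 carry 1
  0+1+1 = 2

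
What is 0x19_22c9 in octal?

Expand each hex digit to 4 bits: 1=0001 9=1001 2=0010 2=0010 c=1100 9=1001.
Group the bits in threes: 110 010 010 001 011 001 001 → 6221311.

0o6221311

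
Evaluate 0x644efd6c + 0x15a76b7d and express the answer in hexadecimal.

0x79f668e9

Add column by column in base 16, right to left:
  c+d = 9 carry 1
  6+7+1 = e
  d+b = 8 carry 1
  f+6+1 = 6 carry 1
  e+7+1 = 6 carry 1
  4+a+1 = f
  4+5 = 9
  6+1 = 7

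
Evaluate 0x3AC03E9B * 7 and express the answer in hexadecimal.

0x19B41B63D

Multiply each base-16 digit by 7, carrying:
  B×7 = 77 → write D carry 4
  9×7+4 = 67 → write 3 carry 4
  E×7+4 = 102 → write 6 carry 6
  3×7+6 = 27 → write B carry 1
  0×7+1 = 1 → write 1
  C×7 = 84 → write 4 carry 5
  A×7+5 = 75 → write B carry 4
  3×7+4 = 25 → write 9 carry 1
  remaining carry: 1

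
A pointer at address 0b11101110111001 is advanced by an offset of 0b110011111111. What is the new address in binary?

0b100100010111000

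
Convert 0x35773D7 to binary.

0b11010101110111001111010111

Expand each hex digit to 4 bits: 3=0011 5=0101 7=0111 7=0111 3=0011 D=1101 7=0111.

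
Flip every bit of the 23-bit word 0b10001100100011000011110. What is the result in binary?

0b01110011011100111100001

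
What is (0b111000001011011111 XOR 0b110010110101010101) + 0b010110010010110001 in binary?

First 0b111000001011011111 XOR 0b110010110101010101 = 0b001010111110001010.
Add column by column in base 2, right to left:
  0+1 = 1
  1+0 = 1
  0+0 = 0
  1+0 = 1
  0+1 = 1
  0+1 = 1
  0+0 = 0
  1+1 = 0 carry 1
  1+0+1 = 0 carry 1
  1+0+1 = 0 carry 1
  1+1+1 = 1 carry 1
  1+0+1 = 0 carry 1
  0+0+1 = 1
  1+1 = 0 carry 1
  0+1+1 = 0 carry 1
  1+0+1 = 0 carry 1
  0+1+1 = 0 carry 1
  final carry 1

0b100001010000111011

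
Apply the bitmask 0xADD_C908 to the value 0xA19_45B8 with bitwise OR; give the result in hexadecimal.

OR each hex digit independently (no carries):
  A|A=A, 1|D=D, 9|D=D, 4|C=C, 5|9=D, B|0=B, 8|8=8

0xADDCDB8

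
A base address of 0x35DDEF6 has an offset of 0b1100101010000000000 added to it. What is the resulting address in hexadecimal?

0b1100101010000000000 = 0x65400 in hexadecimal.
Add column by column in base 16, right to left:
  6+0 = 6
  F+0 = F
  E+4 = 2 carry 1
  D+5+1 = 3 carry 1
  D+6+1 = 4 carry 1
  5+0+1 = 6
  3+0 = 3

0x36432F6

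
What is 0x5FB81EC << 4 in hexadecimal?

Shifting left by 4 bits = 1 hex digit: append 1 zero.

0x5FB81EC0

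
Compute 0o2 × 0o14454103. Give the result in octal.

Multiply each base-8 digit by 2, carrying:
  3×2 = 6 → write 6
  0×2 = 0 → write 0
  1×2 = 2 → write 2
  4×2 = 8 → write 0 carry 1
  5×2+1 = 11 → write 3 carry 1
  4×2+1 = 9 → write 1 carry 1
  4×2+1 = 9 → write 1 carry 1
  1×2+1 = 3 → write 3

0o31130206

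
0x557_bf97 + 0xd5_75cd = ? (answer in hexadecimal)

0x62d3564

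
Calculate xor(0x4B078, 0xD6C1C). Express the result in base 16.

0x9DC64

XOR each hex digit independently (no carries):
  4^D=9, B^6=D, 0^C=C, 7^1=6, 8^C=4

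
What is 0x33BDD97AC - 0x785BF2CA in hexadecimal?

0x2C381A4E2

Subtract column by column in base 16:
  C-A → 2
  A-C → E (borrow)
  7-2-1 → 4
  9-F → A (borrow)
  D-B-1 → 1
  D-5 → 8
  B-8 → 3
  3-7 → C (borrow)
  3-0-1 → 2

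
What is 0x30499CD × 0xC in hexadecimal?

0x2437359C

Multiply each base-16 digit by 12, carrying:
  D×12 = 156 → write C carry 9
  C×12+9 = 153 → write 9 carry 9
  9×12+9 = 117 → write 5 carry 7
  9×12+7 = 115 → write 3 carry 7
  4×12+7 = 55 → write 7 carry 3
  0×12+3 = 3 → write 3
  3×12 = 36 → write 4 carry 2
  remaining carry: 2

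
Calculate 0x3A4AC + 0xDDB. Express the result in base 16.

0x3B287

Add column by column in base 16, right to left:
  C+B = 7 carry 1
  A+D+1 = 8 carry 1
  4+D+1 = 2 carry 1
  A+0+1 = B
  3+0 = 3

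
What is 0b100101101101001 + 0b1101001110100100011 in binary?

Add column by column in base 2, right to left:
  1+1 = 0 carry 1
  0+1+1 = 0 carry 1
  0+0+1 = 1
  1+0 = 1
  0+0 = 0
  1+1 = 0 carry 1
  1+0+1 = 0 carry 1
  0+0+1 = 1
  1+1 = 0 carry 1
  1+0+1 = 0 carry 1
  0+1+1 = 0 carry 1
  1+1+1 = 1 carry 1
  0+1+1 = 0 carry 1
  0+0+1 = 1
  1+0 = 1
  0+1 = 1
  0+0 = 0
  0+1 = 1
  0+1 = 1

0b1101110100010001100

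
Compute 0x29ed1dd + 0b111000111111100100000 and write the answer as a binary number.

0x29ed1dd = 0b10100111101101000111011101 in binary.
Add column by column in base 2, right to left:
  1+0 = 1
  0+0 = 0
  1+0 = 1
  1+0 = 1
  1+0 = 1
  0+1 = 1
  1+0 = 1
  1+0 = 1
  1+1 = 0 carry 1
  0+1+1 = 0 carry 1
  0+1+1 = 0 carry 1
  0+1+1 = 0 carry 1
  1+1+1 = 1 carry 1
  0+1+1 = 0 carry 1
  1+1+1 = 1 carry 1
  1+0+1 = 0 carry 1
  0+0+1 = 1
  1+0 = 1
  1+1 = 0 carry 1
  1+1+1 = 1 carry 1
  1+1+1 = 1 carry 1
  0+0+1 = 1
  0+0 = 0
  1+0 = 1
  0+0 = 0
  1+0 = 1

0b10101110110101000011111101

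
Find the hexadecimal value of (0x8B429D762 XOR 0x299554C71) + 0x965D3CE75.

0x1393506988

First 0x8B429D762 XOR 0x299554C71 = 0xA2D7C9B13.
Add column by column in base 16, right to left:
  3+5 = 8
  1+7 = 8
  B+E = 9 carry 1
  9+C+1 = 6 carry 1
  C+3+1 = 0 carry 1
  7+D+1 = 5 carry 1
  D+5+1 = 3 carry 1
  2+6+1 = 9
  A+9 = 3 carry 1
  final carry 1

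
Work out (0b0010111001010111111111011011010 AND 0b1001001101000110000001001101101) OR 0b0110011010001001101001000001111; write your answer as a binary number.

0b110011011001111101001001001111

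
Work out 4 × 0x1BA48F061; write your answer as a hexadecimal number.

0x6E923C184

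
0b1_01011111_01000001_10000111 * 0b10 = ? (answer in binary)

Multiply each base-2 digit by 2, carrying:
  1×2 = 2 → write 0 carry 1
  1×2+1 = 3 → write 1 carry 1
  1×2+1 = 3 → write 1 carry 1
  0×2+1 = 1 → write 1
  0×2 = 0 → write 0
  0×2 = 0 → write 0
  0×2 = 0 → write 0
  1×2 = 2 → write 0 carry 1
  1×2+1 = 3 → write 1 carry 1
  0×2+1 = 1 → write 1
  0×2 = 0 → write 0
  0×2 = 0 → write 0
  0×2 = 0 → write 0
  0×2 = 0 → write 0
  1×2 = 2 → write 0 carry 1
  0×2+1 = 1 → write 1
  1×2 = 2 → write 0 carry 1
  1×2+1 = 3 → write 1 carry 1
  1×2+1 = 3 → write 1 carry 1
  1×2+1 = 3 → write 1 carry 1
  1×2+1 = 3 → write 1 carry 1
  0×2+1 = 1 → write 1
  1×2 = 2 → write 0 carry 1
  0×2+1 = 1 → write 1
  1×2 = 2 → write 0 carry 1
  remaining carry: 1

0b10101111101000001100001110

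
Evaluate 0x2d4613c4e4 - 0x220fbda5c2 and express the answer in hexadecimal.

Subtract column by column in base 16:
  4-2 → 2
  e-c → 2
  4-5 → f (borrow)
  c-a-1 → 1
  3-d → 6 (borrow)
  1-b-1 → 5 (borrow)
  6-f-1 → 6 (borrow)
  4-0-1 → 3
  d-2 → b
  2-2 → 0

0xb36561f22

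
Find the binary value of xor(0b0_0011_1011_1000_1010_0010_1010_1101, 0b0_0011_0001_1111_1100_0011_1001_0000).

0b00000101001110110000100111101

XOR bit by bit (1 where the bits differ):
  00011101110001010001010101101
^ 00011000111111100001110010000
= 00000101001110110000100111101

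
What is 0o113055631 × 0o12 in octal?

0o1356711772

Multiply each base-8 digit by 10, carrying:
  1×10 = 10 → write 2 carry 1
  3×10+1 = 31 → write 7 carry 3
  6×10+3 = 63 → write 7 carry 7
  5×10+7 = 57 → write 1 carry 7
  5×10+7 = 57 → write 1 carry 7
  0×10+7 = 7 → write 7
  3×10 = 30 → write 6 carry 3
  1×10+3 = 13 → write 5 carry 1
  1×10+1 = 11 → write 3 carry 1
  remaining carry: 1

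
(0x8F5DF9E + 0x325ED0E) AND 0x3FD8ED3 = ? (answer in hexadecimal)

Add column by column in base 16, right to left:
  E+E = C carry 1
  9+0+1 = A
  F+D = C carry 1
  D+E+1 = C carry 1
  5+5+1 = B
  F+2 = 1 carry 1
  8+3+1 = C
Sum = 0xC1BCCAC; now AND with 0x3FD8ED3:
  C&3=0, 1&F=1, B&D=9, C&8=8, C&E=C, A&D=8, C&3=0

0x198C80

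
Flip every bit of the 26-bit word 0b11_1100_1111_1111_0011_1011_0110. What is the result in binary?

Invert each bit: 11110011111111001110110110 → 00001100000000110001001001.

0b00001100000000110001001001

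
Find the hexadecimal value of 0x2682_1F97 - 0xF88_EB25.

0x16F93472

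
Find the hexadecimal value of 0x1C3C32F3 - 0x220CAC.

Subtract column by column in base 16:
  3-C → 7 (borrow)
  F-A-1 → 4
  2-C → 6 (borrow)
  3-0-1 → 2
  C-2 → A
  3-2 → 1
  C-0 → C
  1-0 → 1

0x1C1A2647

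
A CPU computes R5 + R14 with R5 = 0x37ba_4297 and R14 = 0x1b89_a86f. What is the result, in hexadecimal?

0x5343eb06

Add column by column in base 16, right to left:
  7+f = 6 carry 1
  9+6+1 = 0 carry 1
  2+8+1 = b
  4+a = e
  a+9 = 3 carry 1
  b+8+1 = 4 carry 1
  7+b+1 = 3 carry 1
  3+1+1 = 5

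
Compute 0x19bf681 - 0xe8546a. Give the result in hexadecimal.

0xb3a217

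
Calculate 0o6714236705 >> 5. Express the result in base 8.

0o156304756

5 bits is not a whole number of base-8 digits; in binary: 110111001100010011110111000101 >> 5 = 1101110011000100111101110.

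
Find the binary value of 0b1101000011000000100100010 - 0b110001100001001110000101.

0b110110110110110110011101

Subtract column by column in base 2:
  0-1 → 1 (borrow)
  1-0-1 → 0
  0-1 → 1 (borrow)
  0-0-1 → 1 (borrow)
  0-0-1 → 1 (borrow)
  1-0-1 → 0
  0-0 → 0
  0-1 → 1 (borrow)
  1-1-1 → 1 (borrow)
  0-1-1 → 0 (borrow)
  0-0-1 → 1 (borrow)
  0-0-1 → 1 (borrow)
  0-1-1 → 0 (borrow)
  0-0-1 → 1 (borrow)
  0-0-1 → 1 (borrow)
  1-0-1 → 0
  1-0 → 1
  0-1 → 1 (borrow)
  0-1-1 → 0 (borrow)
  0-0-1 → 1 (borrow)
  0-0-1 → 1 (borrow)
  1-0-1 → 0
  0-1 → 1 (borrow)
  1-1-1 → 1 (borrow)
  1-0-1 → 0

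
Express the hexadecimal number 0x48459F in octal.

Expand each hex digit to 4 bits: 4=0100 8=1000 4=0100 5=0101 9=1001 F=1111.
Group the bits in threes: 010 010 000 100 010 110 011 111 → 22042637.

0o22042637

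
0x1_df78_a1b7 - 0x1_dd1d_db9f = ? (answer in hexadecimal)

0x25ac618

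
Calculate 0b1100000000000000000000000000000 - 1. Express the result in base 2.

0b1011111111111111111111111111111

The trailing 29 digits are 0, so subtracting 1 borrows through: they become 1 and the next digit up decrements.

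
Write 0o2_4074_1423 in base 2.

0b10100000111100001100010011

Each octal digit is 3 bits: 2=010 4=100 0=000 7=111 4=100 1=001 4=100 2=010 3=011.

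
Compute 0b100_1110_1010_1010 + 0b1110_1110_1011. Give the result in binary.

Add column by column in base 2, right to left:
  0+1 = 1
  1+1 = 0 carry 1
  0+0+1 = 1
  1+1 = 0 carry 1
  0+0+1 = 1
  1+1 = 0 carry 1
  0+1+1 = 0 carry 1
  1+1+1 = 1 carry 1
  0+0+1 = 1
  1+1 = 0 carry 1
  1+1+1 = 1 carry 1
  1+1+1 = 1 carry 1
  0+0+1 = 1
  0+0 = 0
  1+0 = 1

0b101110110010101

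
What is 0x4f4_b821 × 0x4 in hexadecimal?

Multiply each base-16 digit by 4, carrying:
  1×4 = 4 → write 4
  2×4 = 8 → write 8
  8×4 = 32 → write 0 carry 2
  b×4+2 = 46 → write e carry 2
  4×4+2 = 18 → write 2 carry 1
  f×4+1 = 61 → write d carry 3
  4×4+3 = 19 → write 3 carry 1
  remaining carry: 1

0x13d2e084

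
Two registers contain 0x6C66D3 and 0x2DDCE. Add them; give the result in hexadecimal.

Add column by column in base 16, right to left:
  3+E = 1 carry 1
  D+C+1 = A carry 1
  6+D+1 = 4 carry 1
  6+D+1 = 4 carry 1
  C+2+1 = F
  6+0 = 6

0x6F44A1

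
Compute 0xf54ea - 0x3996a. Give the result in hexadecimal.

0xbbb80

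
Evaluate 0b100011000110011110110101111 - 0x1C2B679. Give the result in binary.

0b10101000001000011100110110

0x1C2B679 = 0b1110000101011011001111001 in binary.
Subtract column by column in base 2:
  1-1 → 0
  1-0 → 1
  1-0 → 1
  1-1 → 0
  0-1 → 1 (borrow)
  1-1-1 → 1 (borrow)
  0-1-1 → 0 (borrow)
  1-0-1 → 0
  1-0 → 1
  0-1 → 1 (borrow)
  1-1-1 → 1 (borrow)
  1-0-1 → 0
  1-1 → 0
  1-1 → 0
  0-0 → 0
  0-1 → 1 (borrow)
  1-0-1 → 0
  1-1 → 0
  0-0 → 0
  0-0 → 0
  0-0 → 0
  1-0 → 1
  1-1 → 0
  0-1 → 1 (borrow)
  0-1-1 → 0 (borrow)
  0-0-1 → 1 (borrow)
  1-0-1 → 0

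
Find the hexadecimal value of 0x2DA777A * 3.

Multiply each base-16 digit by 3, carrying:
  A×3 = 30 → write E carry 1
  7×3+1 = 22 → write 6 carry 1
  7×3+1 = 22 → write 6 carry 1
  7×3+1 = 22 → write 6 carry 1
  A×3+1 = 31 → write F carry 1
  D×3+1 = 40 → write 8 carry 2
  2×3+2 = 8 → write 8

0x88F666E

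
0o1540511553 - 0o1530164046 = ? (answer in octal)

0o10325505

Subtract column by column in base 8:
  3-6 → 5 (borrow)
  5-4-1 → 0
  5-0 → 5
  1-4 → 5 (borrow)
  1-6-1 → 2 (borrow)
  5-1-1 → 3
  0-0 → 0
  4-3 → 1
  5-5 → 0
  1-1 → 0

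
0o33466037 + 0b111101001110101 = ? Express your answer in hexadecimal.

0x6ee694

0o33466037 = 0x6e6c1f in hexadecimal.
0b111101001110101 = 0x7a75 in hexadecimal.
Add column by column in base 16, right to left:
  f+5 = 4 carry 1
  1+7+1 = 9
  c+a = 6 carry 1
  6+7+1 = e
  e+0 = e
  6+0 = 6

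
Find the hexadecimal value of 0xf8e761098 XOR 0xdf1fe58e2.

XOR each hex digit independently (no carries):
  f^d=2, 8^f=7, e^1=f, 7^f=8, 6^e=8, 1^5=4, 0^8=8, 9^e=7, 8^2=a

0x27f88487a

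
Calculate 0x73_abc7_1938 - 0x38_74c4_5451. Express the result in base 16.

Subtract column by column in base 16:
  8-1 → 7
  3-5 → e (borrow)
  9-4-1 → 4
  1-5 → c (borrow)
  7-4-1 → 2
  c-c → 0
  b-4 → 7
  a-7 → 3
  3-8 → b (borrow)
  7-3-1 → 3

0x3b3702c4e7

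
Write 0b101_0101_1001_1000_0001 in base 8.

Group the bits in threes: 001 010 101 100 110 000 001 → 1254601.

0o1254601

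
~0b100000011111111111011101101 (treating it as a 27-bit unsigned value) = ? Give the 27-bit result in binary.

Invert each bit: 100000011111111111011101101 → 011111100000000000100010010.

0b011111100000000000100010010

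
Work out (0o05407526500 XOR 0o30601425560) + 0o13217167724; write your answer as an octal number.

0o50425273004

First 0o05407526500 XOR 0o30601425560 = 0o35206103060.
Add column by column in base 8, right to left:
  0+4 = 4
  6+2 = 0 carry 1
  0+7+1 = 0 carry 1
  3+7+1 = 3 carry 1
  0+6+1 = 7
  1+1 = 2
  6+7 = 5 carry 1
  0+1+1 = 2
  2+2 = 4
  5+3 = 0 carry 1
  3+1+1 = 5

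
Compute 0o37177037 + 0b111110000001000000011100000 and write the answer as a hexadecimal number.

0o37177037 = 0x7CFE1F in hexadecimal.
0b111110000001000000011100000 = 0x7C080E0 in hexadecimal.
Add column by column in base 16, right to left:
  F+0 = F
  1+E = F
  E+0 = E
  F+8 = 7 carry 1
  C+0+1 = D
  7+C = 3 carry 1
  0+7+1 = 8

0x83D7EFF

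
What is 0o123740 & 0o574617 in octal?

0o120600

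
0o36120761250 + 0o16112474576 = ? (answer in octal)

0o54233456046

Add column by column in base 8, right to left:
  0+6 = 6
  5+7 = 4 carry 1
  2+5+1 = 0 carry 1
  1+4+1 = 6
  6+7 = 5 carry 1
  7+4+1 = 4 carry 1
  0+2+1 = 3
  2+1 = 3
  1+1 = 2
  6+6 = 4 carry 1
  3+1+1 = 5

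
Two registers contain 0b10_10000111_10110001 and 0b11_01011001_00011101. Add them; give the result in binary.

Add column by column in base 2, right to left:
  1+1 = 0 carry 1
  0+0+1 = 1
  0+1 = 1
  0+1 = 1
  1+1 = 0 carry 1
  1+0+1 = 0 carry 1
  0+0+1 = 1
  1+0 = 1
  1+1 = 0 carry 1
  1+0+1 = 0 carry 1
  1+0+1 = 0 carry 1
  0+1+1 = 0 carry 1
  0+1+1 = 0 carry 1
  0+0+1 = 1
  0+1 = 1
  1+0 = 1
  0+1 = 1
  1+1 = 0 carry 1
  final carry 1

0b1011110000011001110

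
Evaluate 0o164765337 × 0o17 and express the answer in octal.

Multiply each base-8 digit by 15, carrying:
  7×15 = 105 → write 1 carry 13
  3×15+13 = 58 → write 2 carry 7
  3×15+7 = 52 → write 4 carry 6
  5×15+6 = 81 → write 1 carry 10
  6×15+10 = 100 → write 4 carry 12
  7×15+12 = 117 → write 5 carry 14
  4×15+14 = 74 → write 2 carry 9
  6×15+9 = 99 → write 3 carry 12
  1×15+12 = 27 → write 3 carry 3
  remaining carry: 3

0o3332541421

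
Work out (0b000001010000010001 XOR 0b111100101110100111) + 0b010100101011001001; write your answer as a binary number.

0b1010010101001111111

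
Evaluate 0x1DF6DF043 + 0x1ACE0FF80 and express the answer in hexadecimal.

Add column by column in base 16, right to left:
  3+0 = 3
  4+8 = C
  0+F = F
  F+F = E carry 1
  D+0+1 = E
  6+E = 4 carry 1
  F+C+1 = C carry 1
  D+A+1 = 8 carry 1
  1+1+1 = 3

0x38C4EEFC3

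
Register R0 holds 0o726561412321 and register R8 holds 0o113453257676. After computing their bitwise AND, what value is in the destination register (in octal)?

AND each oct digit independently (no carries):
  7&1=1, 2&1=0, 6&3=2, 5&4=4, 6&5=4, 1&3=1, 4&2=0, 1&5=1, 2&7=2, 3&6=2, 2&7=2, 1&6=0

0o102441012220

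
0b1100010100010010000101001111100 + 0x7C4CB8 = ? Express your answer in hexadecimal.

0b1100010100010010000101001111100 = 0x62890A7C in hexadecimal.
Add column by column in base 16, right to left:
  C+8 = 4 carry 1
  7+B+1 = 3 carry 1
  A+C+1 = 7 carry 1
  0+4+1 = 5
  9+C = 5 carry 1
  8+7+1 = 0 carry 1
  2+0+1 = 3
  6+0 = 6

0x63055734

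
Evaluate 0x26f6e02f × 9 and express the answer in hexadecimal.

0x15eade1a7

Multiply each base-16 digit by 9, carrying:
  f×9 = 135 → write 7 carry 8
  2×9+8 = 26 → write a carry 1
  0×9+1 = 1 → write 1
  e×9 = 126 → write e carry 7
  6×9+7 = 61 → write d carry 3
  f×9+3 = 138 → write a carry 8
  6×9+8 = 62 → write e carry 3
  2×9+3 = 21 → write 5 carry 1
  remaining carry: 1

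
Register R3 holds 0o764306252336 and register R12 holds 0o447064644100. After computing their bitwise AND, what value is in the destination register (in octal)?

AND each oct digit independently (no carries):
  7&4=4, 6&4=4, 4&7=4, 3&0=0, 0&6=0, 6&4=4, 2&6=2, 5&4=4, 2&4=0, 3&1=1, 3&0=0, 6&0=0

0o444004240100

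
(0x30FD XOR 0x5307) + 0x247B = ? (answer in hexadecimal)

0x8875

First 0x30FD XOR 0x5307 = 0x63FA.
Add column by column in base 16, right to left:
  A+B = 5 carry 1
  F+7+1 = 7 carry 1
  3+4+1 = 8
  6+2 = 8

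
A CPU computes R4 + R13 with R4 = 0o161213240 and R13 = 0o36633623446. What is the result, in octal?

0o37015036706

Add column by column in base 8, right to left:
  0+6 = 6
  4+4 = 0 carry 1
  2+4+1 = 7
  3+3 = 6
  1+2 = 3
  2+6 = 0 carry 1
  1+3+1 = 5
  6+3 = 1 carry 1
  1+6+1 = 0 carry 1
  0+6+1 = 7
  0+3 = 3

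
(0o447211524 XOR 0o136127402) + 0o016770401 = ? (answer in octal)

First 0o447211524 XOR 0o136127402 = 0o571336126.
Add column by column in base 8, right to left:
  6+1 = 7
  2+0 = 2
  1+4 = 5
  6+0 = 6
  3+7 = 2 carry 1
  3+7+1 = 3 carry 1
  1+6+1 = 0 carry 1
  7+1+1 = 1 carry 1
  5+0+1 = 6

0o610326527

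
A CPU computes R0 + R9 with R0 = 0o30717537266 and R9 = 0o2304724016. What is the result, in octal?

0o33224463304

Add column by column in base 8, right to left:
  6+6 = 4 carry 1
  6+1+1 = 0 carry 1
  2+0+1 = 3
  7+4 = 3 carry 1
  3+2+1 = 6
  5+7 = 4 carry 1
  7+4+1 = 4 carry 1
  1+0+1 = 2
  7+3 = 2 carry 1
  0+2+1 = 3
  3+0 = 3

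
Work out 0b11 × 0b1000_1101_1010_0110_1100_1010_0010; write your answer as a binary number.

0b11010100011110100010111100110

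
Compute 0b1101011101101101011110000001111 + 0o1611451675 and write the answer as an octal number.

0o17167207714

0b1101011101101101011110000001111 = 0o15355536017 in octal.
Add column by column in base 8, right to left:
  7+5 = 4 carry 1
  1+7+1 = 1 carry 1
  0+6+1 = 7
  6+1 = 7
  3+5 = 0 carry 1
  5+4+1 = 2 carry 1
  5+1+1 = 7
  5+1 = 6
  3+6 = 1 carry 1
  5+1+1 = 7
  1+0 = 1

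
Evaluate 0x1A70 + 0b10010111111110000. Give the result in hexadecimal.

0b10010111111110000 = 0x12FF0 in hexadecimal.
Add column by column in base 16, right to left:
  0+0 = 0
  7+F = 6 carry 1
  A+F+1 = A carry 1
  1+2+1 = 4
  0+1 = 1

0x14A60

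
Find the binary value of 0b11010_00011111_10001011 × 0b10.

0b1101000011111100010110

Multiply each base-2 digit by 2, carrying:
  1×2 = 2 → write 0 carry 1
  1×2+1 = 3 → write 1 carry 1
  0×2+1 = 1 → write 1
  1×2 = 2 → write 0 carry 1
  0×2+1 = 1 → write 1
  0×2 = 0 → write 0
  0×2 = 0 → write 0
  1×2 = 2 → write 0 carry 1
  1×2+1 = 3 → write 1 carry 1
  1×2+1 = 3 → write 1 carry 1
  1×2+1 = 3 → write 1 carry 1
  1×2+1 = 3 → write 1 carry 1
  1×2+1 = 3 → write 1 carry 1
  0×2+1 = 1 → write 1
  0×2 = 0 → write 0
  0×2 = 0 → write 0
  0×2 = 0 → write 0
  1×2 = 2 → write 0 carry 1
  0×2+1 = 1 → write 1
  1×2 = 2 → write 0 carry 1
  1×2+1 = 3 → write 1 carry 1
  remaining carry: 1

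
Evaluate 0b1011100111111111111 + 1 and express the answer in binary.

The trailing 12 digits are 1 (max in base 2), so adding 1 cascades: they roll to 0 and the next digit up increments.

0b1011101000000000000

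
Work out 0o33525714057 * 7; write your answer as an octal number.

0o301531224511

Multiply each base-8 digit by 7, carrying:
  7×7 = 49 → write 1 carry 6
  5×7+6 = 41 → write 1 carry 5
  0×7+5 = 5 → write 5
  4×7 = 28 → write 4 carry 3
  1×7+3 = 10 → write 2 carry 1
  7×7+1 = 50 → write 2 carry 6
  5×7+6 = 41 → write 1 carry 5
  2×7+5 = 19 → write 3 carry 2
  5×7+2 = 37 → write 5 carry 4
  3×7+4 = 25 → write 1 carry 3
  3×7+3 = 24 → write 0 carry 3
  remaining carry: 3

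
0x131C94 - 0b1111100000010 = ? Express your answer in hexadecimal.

0x12FD92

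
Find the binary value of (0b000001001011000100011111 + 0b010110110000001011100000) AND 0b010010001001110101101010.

Add column by column in base 2, right to left:
  1+0 = 1
  1+0 = 1
  1+0 = 1
  1+0 = 1
  1+0 = 1
  0+1 = 1
  0+1 = 1
  0+1 = 1
  1+0 = 1
  0+1 = 1
  0+0 = 0
  0+0 = 0
  1+0 = 1
  1+0 = 1
  0+0 = 0
  1+0 = 1
  0+1 = 1
  0+1 = 1
  1+0 = 1
  0+1 = 1
  0+1 = 1
  0+0 = 0
  0+1 = 1
Sum = 0b10111111011001111111111; now AND with 0b010010001001110101101010:
  010111111011001111111111
& 010010001001110101101010
= 010010001001000101101010

0b10010001001000101101010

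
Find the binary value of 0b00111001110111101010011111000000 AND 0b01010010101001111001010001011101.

0b00010000100001101000010001000000

AND bit by bit (1 only where both bits are 1):
  00111001110111101010011111000000
& 01010010101001111001010001011101
= 00010000100001101000010001000000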